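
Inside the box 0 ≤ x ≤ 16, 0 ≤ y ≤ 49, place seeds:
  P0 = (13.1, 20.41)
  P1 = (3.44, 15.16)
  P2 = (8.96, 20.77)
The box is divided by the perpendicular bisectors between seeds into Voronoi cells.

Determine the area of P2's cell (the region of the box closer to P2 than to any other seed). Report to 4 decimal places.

Area of P2's cell: 367.7943

1. box [0,16]×[0,49]: [(0, 0) (16, 0) (16, 49) (0, 49)]
2. ⊥bis P2·P0 via (11.03,20.59): [(0, 0) (9.2396, 0) (13.5004, 49) (0, 49)]  |A|=557.13
3. ⊥bis P2·P1 via (6.2,17.965): [(0, 24.0655) (10.439, 13.794) (13.5004, 49) (0, 49)]  |A|=367.7943
4. canonical 4-gon: [(0, 24.0655) (10.439, 13.794) (13.5004, 49) (0, 49)]
5. shoelace: 367.7943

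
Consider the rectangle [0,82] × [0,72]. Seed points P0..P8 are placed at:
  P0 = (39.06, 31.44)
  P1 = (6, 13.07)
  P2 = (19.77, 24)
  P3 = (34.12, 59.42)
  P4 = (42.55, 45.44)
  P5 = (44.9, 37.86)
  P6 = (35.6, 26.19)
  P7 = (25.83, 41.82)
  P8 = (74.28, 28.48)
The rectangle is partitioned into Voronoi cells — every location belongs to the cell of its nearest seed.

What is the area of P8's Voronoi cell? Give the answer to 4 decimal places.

Area of P8's cell: 1410.0513

1. box [0,82]×[0,72]: [(0, 0) (82, 0) (82, 72) (0, 72)]
2. ⊥bis P8·P0 via (56.67,29.96): [(54.1521, 0) (82, 0) (82, 72) (60.2032, 72)]  |A|=1787.2113
3. ⊥bis P8·P1 via (40.14,20.775): [(54.1521, 0) (82, 0) (82, 72) (60.2032, 72)]  |A|=1787.2113
4. ⊥bis P8·P2 via (47.025,26.24): [(54.1521, 0) (82, 0) (82, 72) (60.2032, 72)]  |A|=1787.2113
5. ⊥bis P8·P3 via (54.2,43.95): [(58.2922, 49.2616) (54.1521, 0) (82, 0) (82, 72) (75.8102, 72)]  |A|=1609.7717
6. ⊥bis P8·P4 via (58.415,36.96): [(57.0425, 34.3922) (54.1521, 0) (82, 0) (82, 72) (77.1442, 72)]  |A|=1468.6536
7. ⊥bis P8·P5 via (59.59,33.17): [(64.3376, 48.0405) (55.9929, 21.9031) (54.1521, 0) (82, 0) (82, 72) (77.1442, 72)]  |A|=1430.2616
8. ⊥bis P8·P6 via (54.94,27.335): [(64.3376, 48.0405) (55.9929, 21.9031) (55.5638, 16.798) (56.5583, 0) (82, 0) (82, 72) (77.1442, 72)]  |A|=1410.0513
9. ⊥bis P8·P7 via (50.055,35.15): [(64.3376, 48.0405) (55.9929, 21.9031) (55.5638, 16.798) (56.5583, 0) (82, 0) (82, 72) (77.1442, 72)]  |A|=1410.0513
10. canonical 7-gon: [(64.3376, 48.0405) (55.9929, 21.9031) (55.5638, 16.798) (56.5583, 0) (82, 0) (82, 72) (77.1442, 72)]
11. shoelace: 1410.0513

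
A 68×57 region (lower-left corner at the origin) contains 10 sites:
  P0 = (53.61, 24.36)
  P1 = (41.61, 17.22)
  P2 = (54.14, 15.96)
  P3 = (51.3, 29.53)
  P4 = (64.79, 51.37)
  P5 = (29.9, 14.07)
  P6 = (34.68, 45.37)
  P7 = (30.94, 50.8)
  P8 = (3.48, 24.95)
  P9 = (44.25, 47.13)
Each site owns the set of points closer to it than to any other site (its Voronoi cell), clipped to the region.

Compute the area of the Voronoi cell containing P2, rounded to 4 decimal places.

1. box [0,68]×[0,57]: [(0, 0) (68, 0) (68, 57) (0, 57)]
2. ⊥bis P2·P0 via (53.875,20.16): [(0, 16.7607) (0, 0) (68, 0) (68, 21.0512)]  |A|=1285.6068
3. ⊥bis P2·P1 via (47.875,16.59): [(48.198, 19.8018) (46.2067, 0) (68, 0) (68, 21.0512)]  |A|=424.2014
4. ⊥bis P2·P3 via (52.72,22.745): [(48.198, 19.8018) (46.2067, 0) (68, 0) (68, 21.0512)]  |A|=424.2014
5. ⊥bis P2·P4 via (59.465,33.665): [(48.198, 19.8018) (46.2067, 0) (68, 0) (68, 21.0512)]  |A|=424.2014
6. ⊥bis P2·P5 via (42.02,15.015): [(48.198, 19.8018) (46.2067, 0) (68, 0) (68, 21.0512)]  |A|=424.2014
7. ⊥bis P2·P6 via (44.41,30.665): [(48.198, 19.8018) (46.2067, 0) (68, 0) (68, 21.0512)]  |A|=424.2014
8. ⊥bis P2·P7 via (42.54,33.38): [(48.198, 19.8018) (46.2067, 0) (68, 0) (68, 21.0512)]  |A|=424.2014
9. ⊥bis P2·P8 via (28.81,20.455): [(48.198, 19.8018) (46.2067, 0) (68, 0) (68, 21.0512)]  |A|=424.2014
10. ⊥bis P2·P9 via (49.195,31.545): [(48.198, 19.8018) (46.2067, 0) (68, 0) (68, 21.0512)]  |A|=424.2014
11. canonical 4-gon: [(48.198, 19.8018) (46.2067, 0) (68, 0) (68, 21.0512)]
12. shoelace: 424.2014

Area of P2's cell: 424.2014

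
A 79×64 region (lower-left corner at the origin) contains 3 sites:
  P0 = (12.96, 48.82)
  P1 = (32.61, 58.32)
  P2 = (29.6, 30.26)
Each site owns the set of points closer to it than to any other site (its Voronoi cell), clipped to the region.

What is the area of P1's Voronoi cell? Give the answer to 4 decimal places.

1. box [0,79]×[0,64]: [(0, 0) (79, 0) (79, 64) (0, 64)]
2. ⊥bis P1·P0 via (22.785,53.57): [(48.684, 0) (79, 0) (79, 64) (17.7425, 64)]  |A|=2930.3524
3. ⊥bis P1·P2 via (31.105,44.29): [(27.0618, 44.7237) (79, 39.1523) (79, 64) (17.7425, 64)]  |A|=1235.6807
4. canonical 4-gon: [(27.0618, 44.7237) (79, 39.1523) (79, 64) (17.7425, 64)]
5. shoelace: 1235.6807

Area of P1's cell: 1235.6807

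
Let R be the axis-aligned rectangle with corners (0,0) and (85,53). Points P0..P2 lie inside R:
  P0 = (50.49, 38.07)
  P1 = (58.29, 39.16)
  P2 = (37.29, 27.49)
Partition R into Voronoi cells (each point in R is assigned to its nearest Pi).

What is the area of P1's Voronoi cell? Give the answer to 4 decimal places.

1. box [0,85]×[0,53]: [(0, 0) (85, 0) (85, 53) (0, 53)]
2. ⊥bis P1·P0 via (54.39,38.615): [(59.7862, 0) (85, 0) (85, 53) (52.3798, 53)]  |A|=1532.6013
3. ⊥bis P1·P2 via (47.79,33.325): [(57.5948, 15.6813) (66.3092, 0) (85, 0) (85, 53) (52.3798, 53)]  |A|=1481.4568
4. canonical 5-gon: [(57.5948, 15.6813) (66.3092, 0) (85, 0) (85, 53) (52.3798, 53)]
5. shoelace: 1481.4568

Area of P1's cell: 1481.4568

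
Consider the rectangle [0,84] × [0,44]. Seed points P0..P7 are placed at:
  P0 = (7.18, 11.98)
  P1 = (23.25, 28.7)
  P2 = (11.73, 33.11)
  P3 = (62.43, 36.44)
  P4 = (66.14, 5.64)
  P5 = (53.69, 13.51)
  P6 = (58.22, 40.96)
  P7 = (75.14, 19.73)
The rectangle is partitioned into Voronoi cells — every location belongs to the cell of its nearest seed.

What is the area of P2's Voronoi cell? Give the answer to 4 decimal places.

1. box [0,84]×[0,44]: [(0, 0) (84, 0) (84, 44) (0, 44)]
2. ⊥bis P2·P0 via (9.455,22.545): [(0, 24.581) (84, 6.493) (84, 44) (0, 44)]  |A|=2390.8948
3. ⊥bis P2·P1 via (17.49,30.905): [(0, 24.581) (13.9215, 21.5832) (22.5029, 44) (0, 44)]  |A|=387.3927
4. ⊥bis P2·P3 via (37.08,34.775): [(0, 24.581) (13.9215, 21.5832) (22.5029, 44) (0, 44)]  |A|=387.3927
5. ⊥bis P2·P4 via (38.935,19.375): [(0, 24.581) (13.9215, 21.5832) (22.5029, 44) (0, 44)]  |A|=387.3927
6. ⊥bis P2·P5 via (32.71,23.31): [(0, 24.581) (13.9215, 21.5832) (22.5029, 44) (0, 44)]  |A|=387.3927
7. ⊥bis P2·P6 via (34.975,37.035): [(0, 24.581) (13.9215, 21.5832) (22.5029, 44) (0, 44)]  |A|=387.3927
8. ⊥bis P2·P7 via (43.435,26.42): [(0, 24.581) (13.9215, 21.5832) (22.5029, 44) (0, 44)]  |A|=387.3927
9. canonical 4-gon: [(0, 24.581) (13.9215, 21.5832) (22.5029, 44) (0, 44)]
10. shoelace: 387.3927

Area of P2's cell: 387.3927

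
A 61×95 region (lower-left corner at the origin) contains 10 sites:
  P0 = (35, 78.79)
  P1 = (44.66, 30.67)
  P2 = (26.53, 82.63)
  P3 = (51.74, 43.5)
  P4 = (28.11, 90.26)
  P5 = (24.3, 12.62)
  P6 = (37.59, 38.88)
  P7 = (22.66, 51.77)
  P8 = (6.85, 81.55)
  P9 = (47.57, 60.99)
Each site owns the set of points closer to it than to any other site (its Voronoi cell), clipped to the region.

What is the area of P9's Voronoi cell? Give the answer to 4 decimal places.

Area of P9's cell: 585.7377

1. box [0,61]×[0,95]: [(0, 0) (61, 0) (61, 95) (0, 95)]
2. ⊥bis P9·P0 via (41.285,69.89): [(0, 40.7354) (0, 0) (61, 0) (61, 83.8123)]  |A|=3798.7049
3. ⊥bis P9·P1 via (46.115,45.83): [(11.8687, 49.1168) (61, 44.4014) (61, 83.8123)]  |A|=968.1547
4. ⊥bis P9·P2 via (37.05,71.81): [(18.5953, 53.867) (13.5443, 48.956) (61, 44.4014) (61, 83.8123)]  |A|=963.6342
5. ⊥bis P9·P3 via (49.655,52.245): [(18.5953, 53.867) (13.5443, 48.956) (29.4553, 47.4289) (61, 54.9499) (61, 83.8123)]  |A|=797.2594
6. ⊥bis P9·P4 via (37.84,75.625): [(18.5953, 53.867) (13.5443, 48.956) (29.4553, 47.4289) (61, 54.9499) (61, 83.8123)]  |A|=797.2594
7. ⊥bis P9·P5 via (35.935,36.805): [(18.5953, 53.867) (13.5443, 48.956) (29.4553, 47.4289) (61, 54.9499) (61, 83.8123)]  |A|=797.2594
8. ⊥bis P9·P6 via (42.58,49.935): [(24.5511, 58.0729) (41.6766, 50.3428) (61, 54.9499) (61, 83.8123)]  |A|=640.1373
9. ⊥bis P9·P7 via (35.115,56.38): [(32.4292, 63.6362) (36.4817, 52.6877) (41.6766, 50.3428) (61, 54.9499) (61, 83.8123)]  |A|=585.7377
10. ⊥bis P9·P8 via (27.21,71.27): [(32.4292, 63.6362) (36.4817, 52.6877) (41.6766, 50.3428) (61, 54.9499) (61, 83.8123)]  |A|=585.7377
11. canonical 5-gon: [(32.4292, 63.6362) (36.4817, 52.6877) (41.6766, 50.3428) (61, 54.9499) (61, 83.8123)]
12. shoelace: 585.7377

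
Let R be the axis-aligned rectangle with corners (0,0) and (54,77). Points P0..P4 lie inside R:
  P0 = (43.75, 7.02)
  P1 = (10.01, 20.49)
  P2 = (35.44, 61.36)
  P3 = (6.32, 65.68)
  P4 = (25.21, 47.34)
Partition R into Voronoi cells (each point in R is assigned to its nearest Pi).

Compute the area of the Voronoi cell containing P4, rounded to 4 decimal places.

Area of P4's cell: 898.9086

1. box [0,54]×[0,77]: [(0, 0) (54, 0) (54, 77) (0, 77)]
2. ⊥bis P4·P0 via (34.48,27.18): [(0, 11.3254) (54, 36.1557) (54, 77) (0, 77)]  |A|=2876.0111
3. ⊥bis P4·P1 via (17.61,33.915): [(0, 43.8842) (31.7359, 25.9182) (54, 36.1557) (54, 77) (0, 77)]  |A|=2359.3694
4. ⊥bis P4·P2 via (30.325,54.35): [(0, 76.4773) (0, 43.8842) (31.7359, 25.9182) (54, 36.1557) (54, 37.075)]  |A|=1267.282
5. ⊥bis P4·P3 via (15.765,56.51): [(20.575, 61.4643) (2.263, 42.6031) (31.7359, 25.9182) (54, 36.1557) (54, 37.075)]  |A|=898.9086
6. canonical 5-gon: [(20.575, 61.4643) (2.263, 42.6031) (31.7359, 25.9182) (54, 36.1557) (54, 37.075)]
7. shoelace: 898.9086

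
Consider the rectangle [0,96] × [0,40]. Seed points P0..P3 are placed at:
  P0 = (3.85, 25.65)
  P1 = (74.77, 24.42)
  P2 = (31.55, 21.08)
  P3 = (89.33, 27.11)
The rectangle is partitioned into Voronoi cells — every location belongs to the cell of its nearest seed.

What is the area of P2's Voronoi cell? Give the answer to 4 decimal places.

Area of P2's cell: 1449.1073

1. box [0,96]×[0,40]: [(0, 0) (96, 0) (96, 40) (0, 40)]
2. ⊥bis P2·P0 via (17.7,23.365): [(13.8452, 0) (96, 0) (96, 40) (20.4445, 40)]  |A|=3154.2066
3. ⊥bis P2·P1 via (53.16,22.75): [(13.8452, 0) (54.9181, 0) (51.8269, 40) (20.4445, 40)]  |A|=1449.1073
4. ⊥bis P2·P3 via (60.44,24.095): [(13.8452, 0) (54.9181, 0) (51.8269, 40) (20.4445, 40)]  |A|=1449.1073
5. canonical 4-gon: [(13.8452, 0) (54.9181, 0) (51.8269, 40) (20.4445, 40)]
6. shoelace: 1449.1073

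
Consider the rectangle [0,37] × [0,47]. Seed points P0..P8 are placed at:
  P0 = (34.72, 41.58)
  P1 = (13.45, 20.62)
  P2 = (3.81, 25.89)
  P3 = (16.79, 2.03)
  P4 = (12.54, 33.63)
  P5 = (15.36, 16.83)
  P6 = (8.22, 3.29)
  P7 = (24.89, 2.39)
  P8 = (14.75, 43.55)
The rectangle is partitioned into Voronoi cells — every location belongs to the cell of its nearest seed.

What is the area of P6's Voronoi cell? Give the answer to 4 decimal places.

1. box [0,37]×[0,47]: [(0, 0) (37, 0) (37, 47) (0, 47)]
2. ⊥bis P6·P0 via (21.47,22.435): [(0, 37.2941) (0, 0) (37, 0) (37, 11.6869)]  |A|=906.1484
3. ⊥bis P6·P1 via (10.835,11.955): [(0, 15.2249) (0, 0) (37, 0) (37, 4.0587)]  |A|=356.7462
4. ⊥bis P6·P2 via (6.015,14.59): [(3.6396, 14.1265) (0, 13.4163) (0, 0) (37, 0) (37, 4.0587)]  |A|=353.4549
5. ⊥bis P6·P3 via (12.505,2.66): [(13.7426, 11.0775) (3.6396, 14.1265) (0, 13.4163) (0, 0) (12.1139, 0)]  |A|=168.4194
6. ⊥bis P6·P4 via (10.38,18.46): [(13.7426, 11.0775) (3.6396, 14.1265) (0, 13.4163) (0, 0) (12.1139, 0)]  |A|=168.4194
7. ⊥bis P6·P5 via (11.79,10.06): [(13.4633, 9.1776) (4.6657, 13.8168) (3.6396, 14.1265) (0, 13.4163) (0, 0) (12.1139, 0)]  |A|=159.4143
8. ⊥bis P6·P7 via (16.555,2.84): [(13.4633, 9.1776) (4.6657, 13.8168) (3.6396, 14.1265) (0, 13.4163) (0, 0) (12.1139, 0)]  |A|=159.4143
9. ⊥bis P6·P8 via (11.485,23.42): [(13.4633, 9.1776) (4.6657, 13.8168) (3.6396, 14.1265) (0, 13.4163) (0, 0) (12.1139, 0)]  |A|=159.4143
10. canonical 6-gon: [(13.4633, 9.1776) (4.6657, 13.8168) (3.6396, 14.1265) (0, 13.4163) (0, 0) (12.1139, 0)]
11. shoelace: 159.4143

Area of P6's cell: 159.4143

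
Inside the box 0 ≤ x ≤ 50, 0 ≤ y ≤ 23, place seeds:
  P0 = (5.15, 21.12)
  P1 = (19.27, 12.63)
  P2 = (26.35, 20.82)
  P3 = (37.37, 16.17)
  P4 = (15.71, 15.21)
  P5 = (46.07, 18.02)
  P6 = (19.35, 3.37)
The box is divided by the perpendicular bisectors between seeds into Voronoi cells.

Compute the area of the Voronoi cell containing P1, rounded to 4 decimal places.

Area of P1's cell: 97.1029

1. box [0,50]×[0,23]: [(0, 0) (50, 0) (50, 23) (0, 23)]
2. ⊥bis P1·P0 via (12.21,16.875): [(2.0635, 0) (50, 0) (50, 23) (15.8928, 23)]  |A|=943.5026
3. ⊥bis P1·P2 via (22.81,16.725): [(15.776, 22.8057) (2.0635, 0) (42.1571, 0)]  |A|=457.1818
4. ⊥bis P1·P3 via (28.32,14.4): [(28.8939, 11.4657) (15.776, 22.8057) (2.0635, 0) (31.1364, 0)]  |A|=394.0015
5. ⊥bis P1·P4 via (17.49,13.92): [(28.8939, 11.4657) (20.789, 18.4721) (7.4019, 0) (31.1364, 0)]  |A|=257.8207
6. ⊥bis P1·P5 via (32.67,15.325): [(28.8939, 11.4657) (20.789, 18.4721) (7.4019, 0) (31.1364, 0)]  |A|=257.8207
7. ⊥bis P1·P6 via (19.31,8): [(29.5544, 8.0885) (28.8939, 11.4657) (20.789, 18.4721) (13.1612, 7.9469)]  |A|=97.1029
8. canonical 4-gon: [(29.5544, 8.0885) (28.8939, 11.4657) (20.789, 18.4721) (13.1612, 7.9469)]
9. shoelace: 97.1029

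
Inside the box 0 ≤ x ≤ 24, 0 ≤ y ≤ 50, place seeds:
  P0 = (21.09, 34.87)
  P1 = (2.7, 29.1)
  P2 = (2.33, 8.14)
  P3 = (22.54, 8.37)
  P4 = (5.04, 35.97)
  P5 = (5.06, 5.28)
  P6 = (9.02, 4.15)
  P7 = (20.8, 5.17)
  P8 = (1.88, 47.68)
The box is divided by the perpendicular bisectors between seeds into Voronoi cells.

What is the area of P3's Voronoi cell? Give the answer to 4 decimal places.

1. box [0,24]×[0,50]: [(0, 0) (24, 0) (24, 50) (0, 50)]
2. ⊥bis P3·P0 via (21.815,21.62): [(0, 20.4263) (0, 0) (24, 0) (24, 21.7396)]  |A|=505.9909
3. ⊥bis P3·P1 via (12.62,18.735): [(15.2596, 21.2613) (0, 6.6568) (0, 0) (24, 0) (24, 21.7396)]  |A|=400.9318
4. ⊥bis P3·P2 via (12.435,8.255): [(15.2596, 21.2613) (12.319, 18.4469) (12.5289, 0) (24, 0) (24, 21.7396)]  |A|=244.3688
5. ⊥bis P3·P4 via (13.79,22.17): [(15.2596, 21.2613) (12.319, 18.4469) (12.5289, 0) (24, 0) (24, 21.7396)]  |A|=244.3688
6. ⊥bis P3·P5 via (13.8,6.825): [(15.2596, 21.2613) (12.319, 18.4469) (12.3585, 14.9797) (15.0065, 0) (24, 0) (24, 21.7396)]  |A|=225.8125
7. ⊥bis P3·P6 via (15.78,6.26): [(15.2596, 21.2613) (12.319, 18.4469) (12.332, 17.3067) (17.7339, 0) (24, 0) (24, 21.7396)]  |A|=199.3282
8. ⊥bis P3·P7 via (21.67,6.77): [(15.2596, 21.2613) (12.319, 18.4469) (12.332, 17.3067) (14.3843, 10.7316) (24, 5.5031) (24, 21.7396)]  |A|=139.2477
9. ⊥bis P3·P8 via (12.21,28.025): [(15.2596, 21.2613) (12.319, 18.4469) (12.332, 17.3067) (14.3843, 10.7316) (24, 5.5031) (24, 21.7396)]  |A|=139.2477
10. canonical 6-gon: [(15.2596, 21.2613) (12.319, 18.4469) (12.332, 17.3067) (14.3843, 10.7316) (24, 5.5031) (24, 21.7396)]
11. shoelace: 139.2477

Area of P3's cell: 139.2477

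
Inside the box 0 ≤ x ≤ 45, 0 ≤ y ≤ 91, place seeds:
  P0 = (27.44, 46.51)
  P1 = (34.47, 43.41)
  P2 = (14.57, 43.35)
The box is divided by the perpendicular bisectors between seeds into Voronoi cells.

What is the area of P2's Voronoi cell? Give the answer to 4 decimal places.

1. box [0,45]×[0,91]: [(0, 0) (45, 0) (45, 91) (0, 91)]
2. ⊥bis P2·P0 via (21.005,44.93): [(0, 0) (32.0368, 0) (9.6933, 91) (0, 91)]  |A|=1898.7192
3. ⊥bis P2·P1 via (24.52,43.38): [(0, 0) (24.6508, 0) (24.559, 30.4555) (9.6933, 91) (0, 91)]  |A|=1786.2477
4. canonical 5-gon: [(0, 0) (24.6508, 0) (24.559, 30.4555) (9.6933, 91) (0, 91)]
5. shoelace: 1786.2477

Area of P2's cell: 1786.2477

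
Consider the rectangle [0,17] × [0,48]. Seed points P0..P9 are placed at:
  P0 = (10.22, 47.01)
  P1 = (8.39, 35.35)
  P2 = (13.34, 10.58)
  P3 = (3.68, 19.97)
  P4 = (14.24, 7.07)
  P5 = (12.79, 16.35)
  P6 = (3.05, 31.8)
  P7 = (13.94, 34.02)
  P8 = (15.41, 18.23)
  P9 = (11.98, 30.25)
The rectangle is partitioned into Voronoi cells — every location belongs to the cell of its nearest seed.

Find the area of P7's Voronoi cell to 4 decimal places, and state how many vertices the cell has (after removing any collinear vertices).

1. box [0,17]×[0,48]: [(0, 0) (17, 0) (17, 48) (0, 48)]
2. ⊥bis P7·P0 via (12.08,40.515): [(0, 37.0556) (0, 0) (17, 0) (17, 41.924)]  |A|=671.3263
3. ⊥bis P7·P1 via (11.165,34.685): [(12.5976, 40.6632) (2.8531, 0) (17, 0) (17, 41.924)]  |A|=379.9119
4. ⊥bis P7·P2 via (13.64,22.3): [(12.5976, 40.6632) (8.2302, 22.4385) (17, 22.214) (17, 41.924)]  |A|=123.7889
5. ⊥bis P7·P3 via (8.81,26.995): [(12.5976, 40.6632) (9.2459, 26.6767) (15.2974, 22.2576) (17, 22.214) (17, 41.924)]  |A|=108.7209
6. ⊥bis P7·P4 via (14.09,20.545): [(12.5976, 40.6632) (9.2459, 26.6767) (15.2974, 22.2576) (17, 22.214) (17, 41.924)]  |A|=108.7209
7. ⊥bis P7·P5 via (13.365,25.185): [(12.5976, 40.6632) (9.2459, 26.6767) (11.0854, 25.3334) (17, 24.9484) (17, 41.924)]  |A|=98.1078
8. ⊥bis P7·P6 via (8.495,32.91): [(12.5976, 40.6632) (9.5268, 27.8488) (9.8566, 26.2307) (11.0854, 25.3334) (17, 24.9484) (17, 41.924)]  |A|=97.6873
9. ⊥bis P7·P8 via (14.675,26.125): [(12.5976, 40.6632) (9.5268, 27.8488) (9.8566, 26.2307) (10.5298, 25.7391) (17, 26.3415) (17, 41.924)]  |A|=92.0878
10. ⊥bis P7·P9 via (12.96,32.135): [(12.5976, 40.6632) (10.8205, 33.2473) (17, 30.0346) (17, 41.924)]  |A|=51.9388
11. canonical 4-gon: [(12.5976, 40.6632) (10.8205, 33.2473) (17, 30.0346) (17, 41.924)]
12. shoelace: 51.9388

Area of P7's cell: 51.9388 (4 vertices)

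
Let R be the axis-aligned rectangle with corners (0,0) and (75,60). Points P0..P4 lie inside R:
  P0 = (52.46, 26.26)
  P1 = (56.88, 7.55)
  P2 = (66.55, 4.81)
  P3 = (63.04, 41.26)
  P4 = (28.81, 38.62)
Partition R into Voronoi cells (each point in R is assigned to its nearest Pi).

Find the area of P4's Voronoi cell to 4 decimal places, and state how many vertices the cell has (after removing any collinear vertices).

1. box [0,75]×[0,60]: [(0, 0) (75, 0) (75, 60) (0, 60)]
2. ⊥bis P4·P0 via (40.635,32.44): [(0, 0) (23.6812, 0) (55.0385, 60) (0, 60)]  |A|=2361.5882
3. ⊥bis P4·P1 via (42.845,23.085): [(0, 0) (17.2928, 0) (29.3956, 10.9343) (55.0385, 60) (0, 60)]  |A|=2326.6621
4. ⊥bis P4·P2 via (47.68,21.715): [(0, 0) (17.2928, 0) (29.3956, 10.9343) (55.0385, 60) (0, 60)]  |A|=2326.6621
5. ⊥bis P4·P3 via (45.925,39.94): [(0, 0) (17.2928, 0) (29.3956, 10.9343) (45.7488, 42.2249) (44.3779, 60) (0, 60)]  |A|=2231.9154
6. canonical 6-gon: [(0, 0) (17.2928, 0) (29.3956, 10.9343) (45.7488, 42.2249) (44.3779, 60) (0, 60)]
7. shoelace: 2231.9154

Area of P4's cell: 2231.9154 (6 vertices)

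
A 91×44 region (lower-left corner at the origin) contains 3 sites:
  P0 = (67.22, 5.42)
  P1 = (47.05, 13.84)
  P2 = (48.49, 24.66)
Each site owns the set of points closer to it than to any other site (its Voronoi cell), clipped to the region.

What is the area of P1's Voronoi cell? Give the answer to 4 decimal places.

Area of P1's cell: 1240.3715

1. box [0,91]×[0,44]: [(0, 0) (91, 0) (91, 44) (0, 44)]
2. ⊥bis P1·P0 via (57.135,9.63): [(0, 0) (53.1149, 0) (71.4828, 44) (0, 44)]  |A|=2741.1506
3. ⊥bis P1·P2 via (47.77,19.25): [(0, 25.6076) (0, 0) (53.1149, 0) (60.4466, 17.5629)]  |A|=1240.3715
4. canonical 4-gon: [(0, 25.6076) (0, 0) (53.1149, 0) (60.4466, 17.5629)]
5. shoelace: 1240.3715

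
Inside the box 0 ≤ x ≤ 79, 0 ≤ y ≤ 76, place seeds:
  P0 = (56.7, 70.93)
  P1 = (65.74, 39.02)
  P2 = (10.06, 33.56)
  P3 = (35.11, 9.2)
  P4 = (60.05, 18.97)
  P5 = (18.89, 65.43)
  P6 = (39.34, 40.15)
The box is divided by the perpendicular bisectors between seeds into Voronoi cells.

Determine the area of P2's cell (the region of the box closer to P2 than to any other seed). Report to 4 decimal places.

1. box [0,79]×[0,76]: [(0, 0) (79, 0) (79, 76) (0, 76)]
2. ⊥bis P2·P0 via (33.38,52.245): [(0, 0) (75.241, 0) (14.3465, 76) (0, 76)]  |A|=3404.3223
3. ⊥bis P2·P1 via (37.9,36.29): [(0, 0) (41.4586, 0) (36.7476, 48.042) (14.3465, 76) (0, 76)]  |A|=2592.8355
4. ⊥bis P2·P3 via (22.585,21.38): [(0, 0) (1.7939, 0) (37.8253, 37.052) (36.7476, 48.042) (14.3465, 76) (0, 76)]  |A|=1858.0079
5. ⊥bis P2·P4 via (35.055,26.265): [(0, 0) (1.7939, 0) (37.8253, 37.052) (36.7476, 48.042) (14.3465, 76) (0, 76)]  |A|=1858.0079
6. ⊥bis P2·P5 via (14.475,49.495): [(0, 53.5055) (0, 0) (1.7939, 0) (37.8253, 37.052) (37.2232, 43.1923)]  |A|=1156.3409
7. ⊥bis P2·P6 via (24.7,36.855): [(22.346, 47.3142) (0, 53.5055) (0, 0) (1.7939, 0) (27.1308, 26.0546)]  |A|=971.9155
8. canonical 5-gon: [(22.346, 47.3142) (0, 53.5055) (0, 0) (1.7939, 0) (27.1308, 26.0546)]
9. shoelace: 971.9155

Area of P2's cell: 971.9155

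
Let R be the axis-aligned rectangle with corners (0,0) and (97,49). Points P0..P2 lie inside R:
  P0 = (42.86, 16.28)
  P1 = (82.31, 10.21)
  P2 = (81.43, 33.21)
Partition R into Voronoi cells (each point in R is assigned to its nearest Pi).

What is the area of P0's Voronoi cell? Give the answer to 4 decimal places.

Area of P0's cell: 2919.4375

1. box [0,97]×[0,49]: [(0, 0) (97, 0) (97, 49) (0, 49)]
2. ⊥bis P0·P1 via (62.585,13.245): [(0, 0) (60.547, 0) (68.0865, 49) (0, 49)]  |A|=3151.5211
3. ⊥bis P0·P2 via (62.145,24.745): [(0, 0) (60.547, 0) (63.781, 21.0179) (51.4985, 49) (0, 49)]  |A|=2919.4375
4. canonical 5-gon: [(0, 0) (60.547, 0) (63.781, 21.0179) (51.4985, 49) (0, 49)]
5. shoelace: 2919.4375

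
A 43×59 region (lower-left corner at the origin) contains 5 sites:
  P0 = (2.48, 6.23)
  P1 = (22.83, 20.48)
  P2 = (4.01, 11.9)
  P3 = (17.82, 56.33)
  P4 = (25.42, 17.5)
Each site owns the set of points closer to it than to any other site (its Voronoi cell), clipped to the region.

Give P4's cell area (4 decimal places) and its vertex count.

Area of P4's cell: 623.5885 (5 vertices)

1. box [0,43]×[0,59]: [(0, 0) (43, 0) (43, 59) (0, 59)]
2. ⊥bis P4·P0 via (13.95,11.865): [(0, 40.2601) (19.7791, 0) (43, 0) (43, 59) (0, 59)]  |A|=2138.8464
3. ⊥bis P4·P1 via (24.125,18.99): [(14.5416, 10.6608) (19.7791, 0) (43, 0) (43, 35.3948)]  |A|=627.4164
4. ⊥bis P4·P2 via (14.715,14.7): [(15.5437, 11.5317) (17.1718, 5.307) (19.7791, 0) (43, 0) (43, 35.3948)]  |A|=623.5885
5. ⊥bis P4·P3 via (21.62,36.915): [(15.5437, 11.5317) (17.1718, 5.307) (19.7791, 0) (43, 0) (43, 35.3948)]  |A|=623.5885
6. canonical 5-gon: [(15.5437, 11.5317) (17.1718, 5.307) (19.7791, 0) (43, 0) (43, 35.3948)]
7. shoelace: 623.5885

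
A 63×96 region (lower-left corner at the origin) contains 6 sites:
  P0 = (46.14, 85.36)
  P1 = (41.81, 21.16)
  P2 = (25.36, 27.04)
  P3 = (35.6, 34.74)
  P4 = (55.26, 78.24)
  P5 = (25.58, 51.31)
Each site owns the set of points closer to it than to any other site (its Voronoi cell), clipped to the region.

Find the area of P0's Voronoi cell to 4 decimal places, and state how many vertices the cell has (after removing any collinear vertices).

Area of P0's cell: 1026.1593 (4 vertices)

1. box [0,63]×[0,96]: [(0, 0) (63, 0) (63, 96) (0, 96)]
2. ⊥bis P0·P1 via (43.975,53.26): [(0, 56.2259) (63, 51.9768) (63, 96) (0, 96)]  |A|=2639.6129
3. ⊥bis P0·P2 via (35.75,56.2): [(0, 68.9381) (44.0074, 53.2578) (63, 51.9768) (63, 96) (0, 96)]  |A|=2359.8984
4. ⊥bis P0·P3 via (40.87,60.05): [(0, 68.9381) (2.5539, 68.0281) (63, 55.4421) (63, 96) (0, 96)]  |A|=2141.4538
5. ⊥bis P0·P4 via (50.7,81.8): [(0, 68.9381) (2.5539, 68.0281) (34.7195, 61.3306) (61.786, 96) (0, 96)]  |A|=1546.9112
6. ⊥bis P0·P5 via (35.86,68.335): [(0, 89.9879) (38.8013, 66.559) (61.786, 96) (0, 96)]  |A|=1026.1593
7. canonical 4-gon: [(0, 89.9879) (38.8013, 66.559) (61.786, 96) (0, 96)]
8. shoelace: 1026.1593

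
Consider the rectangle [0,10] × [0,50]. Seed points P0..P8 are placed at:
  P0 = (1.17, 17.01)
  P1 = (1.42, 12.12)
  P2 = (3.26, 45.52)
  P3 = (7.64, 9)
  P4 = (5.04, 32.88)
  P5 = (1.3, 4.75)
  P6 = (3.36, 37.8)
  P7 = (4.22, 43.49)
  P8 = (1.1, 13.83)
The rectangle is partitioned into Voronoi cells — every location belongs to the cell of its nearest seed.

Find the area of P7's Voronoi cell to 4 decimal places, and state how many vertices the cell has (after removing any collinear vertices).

1. box [0,10]×[0,50]: [(0, 0) (10, 0) (10, 50) (0, 50)]
2. ⊥bis P7·P0 via (2.695,30.25): [(0, 30.5604) (10, 29.4086) (10, 50) (0, 50)]  |A|=200.1549
3. ⊥bis P7·P1 via (2.82,27.805): [(0, 30.5604) (10, 29.4086) (10, 50) (0, 50)]  |A|=200.1549
4. ⊥bis P7·P2 via (3.74,44.505): [(0, 42.7363) (0, 30.5604) (10, 29.4086) (10, 47.4654)]  |A|=151.1635
5. ⊥bis P7·P3 via (5.93,26.245): [(0, 42.7363) (0, 30.5604) (10, 29.4086) (10, 47.4654)]  |A|=151.1635
6. ⊥bis P7·P4 via (4.63,38.185): [(0, 42.7363) (0, 37.8272) (10, 38.6) (10, 47.4654)]  |A|=68.8727
7. ⊥bis P7·P5 via (2.76,24.12): [(0, 42.7363) (0, 37.8272) (10, 38.6) (10, 47.4654)]  |A|=68.8727
8. ⊥bis P7·P6 via (3.79,40.645): [(0, 42.7363) (0, 41.2178) (10, 39.7064) (10, 47.4654)]  |A|=46.3874
9. ⊥bis P7·P8 via (2.66,28.66): [(0, 42.7363) (0, 41.2178) (10, 39.7064) (10, 47.4654)]  |A|=46.3874
10. canonical 4-gon: [(0, 42.7363) (0, 41.2178) (10, 39.7064) (10, 47.4654)]
11. shoelace: 46.3874

Area of P7's cell: 46.3874 (4 vertices)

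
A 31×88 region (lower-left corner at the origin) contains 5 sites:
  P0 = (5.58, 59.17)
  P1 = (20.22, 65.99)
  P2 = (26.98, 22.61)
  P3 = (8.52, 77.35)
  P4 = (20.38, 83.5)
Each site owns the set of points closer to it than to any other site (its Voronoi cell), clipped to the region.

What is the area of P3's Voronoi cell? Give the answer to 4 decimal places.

1. box [0,31]×[0,88]: [(0, 0) (31, 0) (31, 88) (0, 88)]
2. ⊥bis P3·P0 via (7.05,68.26): [(0, 69.4001) (31, 64.3869) (31, 88) (0, 88)]  |A|=654.3016
3. ⊥bis P3·P1 via (14.37,71.67): [(0, 69.4001) (10.515, 67.6996) (30.2255, 88) (0, 88)]  |A|=404.5829
4. ⊥bis P3·P2 via (17.75,49.98): [(0, 69.4001) (10.515, 67.6996) (30.2255, 88) (0, 88)]  |A|=404.5829
5. ⊥bis P3·P4 via (14.45,80.425): [(0, 69.4001) (10.515, 67.6996) (17.3815, 74.7717) (10.522, 88) (0, 88)]  |A|=274.2609
6. canonical 5-gon: [(0, 69.4001) (10.515, 67.6996) (17.3815, 74.7717) (10.522, 88) (0, 88)]
7. shoelace: 274.2609

Area of P3's cell: 274.2609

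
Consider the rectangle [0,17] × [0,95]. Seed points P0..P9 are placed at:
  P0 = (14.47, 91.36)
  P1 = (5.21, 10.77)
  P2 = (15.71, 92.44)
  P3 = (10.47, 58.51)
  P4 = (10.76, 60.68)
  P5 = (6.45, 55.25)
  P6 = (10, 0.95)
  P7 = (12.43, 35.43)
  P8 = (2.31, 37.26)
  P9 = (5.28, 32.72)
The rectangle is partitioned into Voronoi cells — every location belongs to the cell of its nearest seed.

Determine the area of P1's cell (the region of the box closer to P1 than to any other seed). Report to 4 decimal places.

1. box [0,17]×[0,95]: [(0, 0) (17, 0) (17, 95) (0, 95)]
2. ⊥bis P1·P0 via (9.84,51.065): [(0, 52.1956) (0, 0) (17, 0) (17, 50.2423)]  |A|=870.7225
3. ⊥bis P1·P2 via (10.46,51.605): [(0, 52.1956) (0, 0) (17, 0) (17, 50.2423)]  |A|=870.7225
4. ⊥bis P1·P3 via (7.84,34.64): [(0, 35.5038) (0, 0) (17, 0) (17, 33.6307)]  |A|=587.6438
5. ⊥bis P1·P4 via (7.985,35.725): [(0, 35.5038) (0, 0) (17, 0) (17, 33.6307)]  |A|=587.6438
6. ⊥bis P1·P5 via (5.83,33.01): [(0, 33.1725) (0, 0) (17, 0) (17, 32.6986)]  |A|=559.9046
7. ⊥bis P1·P6 via (7.605,5.86): [(0, 33.1725) (0, 2.1504) (17, 10.4427) (17, 32.6986)]  |A|=452.8631
8. ⊥bis P1·P7 via (8.82,23.1): [(0, 25.6823) (0, 2.1504) (17, 10.4427) (17, 20.705)]  |A|=287.2512
9. ⊥bis P1·P8 via (3.76,24.015): [(5.1682, 24.1692) (0, 23.6034) (0, 2.1504) (17, 10.4427) (17, 20.705)]  |A|=281.8789
10. ⊥bis P1·P9 via (5.245,21.745): [(13.5384, 21.7186) (0, 21.7617) (0, 2.1504) (17, 10.4427) (17, 20.705)]  |A|=260.7119
11. canonical 5-gon: [(13.5384, 21.7186) (0, 21.7617) (0, 2.1504) (17, 10.4427) (17, 20.705)]
12. shoelace: 260.7119

Area of P1's cell: 260.7119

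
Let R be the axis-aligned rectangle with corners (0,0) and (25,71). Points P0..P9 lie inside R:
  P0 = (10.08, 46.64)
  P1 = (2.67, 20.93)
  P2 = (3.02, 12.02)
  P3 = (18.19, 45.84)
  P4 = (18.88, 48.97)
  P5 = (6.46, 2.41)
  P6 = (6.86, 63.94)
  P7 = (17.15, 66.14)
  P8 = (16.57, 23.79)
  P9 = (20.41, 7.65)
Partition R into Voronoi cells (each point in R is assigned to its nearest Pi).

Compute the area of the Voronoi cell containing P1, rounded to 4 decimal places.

Area of P1's cell: 161.3070

1. box [0,25]×[0,71]: [(0, 0) (25, 0) (25, 71) (0, 71)]
2. ⊥bis P1·P0 via (6.375,33.785): [(0, 35.6224) (0, 0) (25, 0) (25, 28.417)]  |A|=800.4921
3. ⊥bis P1·P2 via (2.845,16.475): [(0, 35.6224) (0, 16.3632) (25, 17.3453) (25, 28.417)]  |A|=379.1355
4. ⊥bis P1·P3 via (10.43,33.385): [(12.7258, 31.9546) (0, 35.6224) (0, 16.3632) (25, 17.3453) (25, 24.3073)]  |A|=353.9137
5. ⊥bis P1·P4 via (10.775,34.95): [(12.7258, 31.9546) (0, 35.6224) (0, 16.3632) (25, 17.3453) (25, 24.3073)]  |A|=353.9137
6. ⊥bis P1·P5 via (4.565,11.67): [(12.7258, 31.9546) (0, 35.6224) (0, 16.3632) (25, 17.3453) (25, 24.3073)]  |A|=353.9137
7. ⊥bis P1·P6 via (4.765,42.435): [(12.7258, 31.9546) (0, 35.6224) (0, 16.3632) (25, 17.3453) (25, 24.3073)]  |A|=353.9137
8. ⊥bis P1·P7 via (9.91,43.535): [(12.7258, 31.9546) (0, 35.6224) (0, 16.3632) (25, 17.3453) (25, 24.3073)]  |A|=353.9137
9. ⊥bis P1·P8 via (9.62,22.36): [(7.3256, 33.511) (0, 35.6224) (0, 16.3632) (10.7668, 16.7862)]  |A|=161.307
10. ⊥bis P1·P9 via (11.54,14.29): [(7.3256, 33.511) (0, 35.6224) (0, 16.3632) (10.7668, 16.7862)]  |A|=161.307
11. canonical 4-gon: [(7.3256, 33.511) (0, 35.6224) (0, 16.3632) (10.7668, 16.7862)]
12. shoelace: 161.307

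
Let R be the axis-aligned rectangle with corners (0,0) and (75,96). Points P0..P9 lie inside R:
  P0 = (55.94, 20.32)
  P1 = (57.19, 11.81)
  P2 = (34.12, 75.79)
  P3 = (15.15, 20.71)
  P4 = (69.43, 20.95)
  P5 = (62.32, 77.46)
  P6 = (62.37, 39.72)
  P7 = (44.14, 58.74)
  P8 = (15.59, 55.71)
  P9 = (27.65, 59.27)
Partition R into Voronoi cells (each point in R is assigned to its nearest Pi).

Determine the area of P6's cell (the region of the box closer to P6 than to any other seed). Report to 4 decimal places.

Area of P6's cell: 669.7933

1. box [0,75]×[0,96]: [(0, 0) (75, 0) (75, 96) (0, 96)]
2. ⊥bis P6·P0 via (59.155,30.02): [(0, 49.6265) (75, 24.7683) (75, 96) (0, 96)]  |A|=4410.1947
3. ⊥bis P6·P1 via (59.78,25.765): [(0, 49.6265) (75, 24.7683) (75, 96) (0, 96)]  |A|=4410.1947
4. ⊥bis P6·P2 via (48.245,57.755): [(26.6067, 40.8079) (75, 24.7683) (75, 78.7095)]  |A|=1305.1963
5. ⊥bis P6·P3 via (38.76,30.215): [(32.6044, 45.5053) (35.7102, 37.7906) (75, 24.7683) (75, 78.7095)]  |A|=1274.7668
6. ⊥bis P6·P4 via (65.9,30.335): [(32.6044, 45.5053) (35.7102, 37.7906) (62.2953, 28.9792) (75, 33.7578) (75, 78.7095)]  |A|=1217.6623
7. ⊥bis P6·P5 via (62.345,58.59): [(49.2891, 58.5727) (32.6044, 45.5053) (35.7102, 37.7906) (62.2953, 28.9792) (75, 33.7578) (75, 58.6068)]  |A|=959.2322
8. ⊥bis P6·P7 via (53.255,49.23): [(63.0216, 58.5909) (39.8785, 36.4091) (62.2953, 28.9792) (75, 33.7578) (75, 58.6068)]  |A|=669.7933
9. ⊥bis P6·P8 via (38.98,47.715): [(63.0216, 58.5909) (39.8785, 36.4091) (62.2953, 28.9792) (75, 33.7578) (75, 58.6068)]  |A|=669.7933
10. ⊥bis P6·P9 via (45.01,49.495): [(63.0216, 58.5909) (39.8785, 36.4091) (62.2953, 28.9792) (75, 33.7578) (75, 58.6068)]  |A|=669.7933
11. canonical 5-gon: [(63.0216, 58.5909) (39.8785, 36.4091) (62.2953, 28.9792) (75, 33.7578) (75, 58.6068)]
12. shoelace: 669.7933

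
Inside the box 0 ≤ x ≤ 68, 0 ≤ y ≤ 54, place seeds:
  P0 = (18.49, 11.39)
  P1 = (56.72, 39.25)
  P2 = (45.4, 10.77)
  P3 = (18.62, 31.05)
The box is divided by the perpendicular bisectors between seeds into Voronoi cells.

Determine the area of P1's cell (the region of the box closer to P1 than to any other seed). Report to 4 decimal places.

1. box [0,68]×[0,54]: [(0, 0) (68, 0) (68, 54) (0, 54)]
2. ⊥bis P1·P0 via (37.605,25.32): [(56.0569, 0) (68, 0) (68, 54) (16.7045, 54)]  |A|=1707.4419
3. ⊥bis P1·P2 via (51.06,25.01): [(32.4365, 32.4123) (68, 18.2768) (68, 54) (16.7045, 54)]  |A|=1188.8957
4. ⊥bis P1·P3 via (37.67,35.15): [(38.8039, 29.8815) (68, 18.2768) (68, 54) (33.613, 54)]  |A|=936.1702
5. canonical 4-gon: [(38.8039, 29.8815) (68, 18.2768) (68, 54) (33.613, 54)]
6. shoelace: 936.1702

Area of P1's cell: 936.1702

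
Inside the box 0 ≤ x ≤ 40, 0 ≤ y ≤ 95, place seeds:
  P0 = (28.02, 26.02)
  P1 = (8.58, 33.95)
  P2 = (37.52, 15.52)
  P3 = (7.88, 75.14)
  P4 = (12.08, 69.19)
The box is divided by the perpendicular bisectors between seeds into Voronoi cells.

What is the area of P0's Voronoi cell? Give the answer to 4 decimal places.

Area of P0's cell: 807.9236

1. box [0,40]×[0,95]: [(0, 0) (40, 0) (40, 95) (0, 95)]
2. ⊥bis P0·P1 via (18.3,29.985): [(6.0685, 0) (40, 0) (40, 83.1815)]  |A|=1411.2375
3. ⊥bis P0·P2 via (32.77,20.77): [(6.0685, 0) (9.8137, 0) (40, 27.3114) (40, 83.1815)]  |A|=999.0218
4. ⊥bis P0·P3 via (17.95,50.58): [(28.4588, 54.8888) (6.0685, 0) (9.8137, 0) (40, 27.3114) (40, 59.6209)]  |A|=863.0629
5. ⊥bis P0·P4 via (20.05,47.605): [(26.4518, 49.9688) (6.0685, 0) (9.8137, 0) (40, 27.3114) (40, 54.9713)]  |A|=807.9236
6. canonical 5-gon: [(26.4518, 49.9688) (6.0685, 0) (9.8137, 0) (40, 27.3114) (40, 54.9713)]
7. shoelace: 807.9236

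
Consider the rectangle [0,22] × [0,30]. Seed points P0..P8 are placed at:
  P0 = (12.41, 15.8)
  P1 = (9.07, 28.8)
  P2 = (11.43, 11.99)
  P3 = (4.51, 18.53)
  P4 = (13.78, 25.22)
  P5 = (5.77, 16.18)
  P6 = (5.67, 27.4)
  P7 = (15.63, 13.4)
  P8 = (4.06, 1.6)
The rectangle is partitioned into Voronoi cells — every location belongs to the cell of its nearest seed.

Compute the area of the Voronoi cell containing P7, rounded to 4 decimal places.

Area of P7's cell: 129.4044

1. box [0,22]×[0,30]: [(0, 0) (22, 0) (22, 30) (0, 30)]
2. ⊥bis P7·P0 via (14.02,14.6): [(3.138, 0) (22, 0) (22, 25.3065)]  |A|=238.6654
3. ⊥bis P7·P1 via (12.35,21.1): [(21.8953, 25.1661) (3.138, 0) (22, 0) (22, 25.2106)]  |A|=238.6604
4. ⊥bis P7·P2 via (13.53,12.695): [(21.8953, 25.1661) (13.2412, 13.5552) (17.7919, 0) (22, 0) (22, 25.2106)]  |A|=139.3426
5. ⊥bis P7·P3 via (10.07,15.965): [(21.8953, 25.1661) (13.2412, 13.5552) (17.7919, 0) (22, 0) (22, 25.2106)]  |A|=139.3426
6. ⊥bis P7·P4 via (14.705,19.31): [(17.9037, 19.8106) (13.2412, 13.5552) (17.7919, 0) (22, 0) (22, 20.4518)]  |A|=129.4044
7. ⊥bis P7·P5 via (10.7,14.79): [(17.9037, 19.8106) (13.2412, 13.5552) (17.7919, 0) (22, 0) (22, 20.4518)]  |A|=129.4044
8. ⊥bis P7·P6 via (10.65,20.4): [(17.9037, 19.8106) (13.2412, 13.5552) (17.7919, 0) (22, 0) (22, 20.4518)]  |A|=129.4044
9. ⊥bis P7·P8 via (9.845,7.5): [(17.9037, 19.8106) (13.2412, 13.5552) (17.7919, 0) (22, 0) (22, 20.4518)]  |A|=129.4044
10. canonical 5-gon: [(17.9037, 19.8106) (13.2412, 13.5552) (17.7919, 0) (22, 0) (22, 20.4518)]
11. shoelace: 129.4044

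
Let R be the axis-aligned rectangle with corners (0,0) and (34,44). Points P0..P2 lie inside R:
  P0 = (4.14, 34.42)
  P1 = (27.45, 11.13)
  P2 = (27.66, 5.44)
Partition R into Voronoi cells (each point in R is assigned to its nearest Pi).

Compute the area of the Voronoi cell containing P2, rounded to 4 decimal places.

Area of P2's cell: 268.4073

1. box [0,34]×[0,44]: [(0, 0) (34, 0) (34, 44) (0, 44)]
2. ⊥bis P2·P0 via (15.9,19.93): [(0, 7.0257) (0, 0) (34, 0) (34, 34.6199)]  |A|=707.9736
3. ⊥bis P2·P1 via (27.555,8.285): [(0.3129, 7.2796) (0, 7.0257) (0, 0) (34, 0) (34, 8.5229)]  |A|=268.4073
4. canonical 5-gon: [(0.3129, 7.2796) (0, 7.0257) (0, 0) (34, 0) (34, 8.5229)]
5. shoelace: 268.4073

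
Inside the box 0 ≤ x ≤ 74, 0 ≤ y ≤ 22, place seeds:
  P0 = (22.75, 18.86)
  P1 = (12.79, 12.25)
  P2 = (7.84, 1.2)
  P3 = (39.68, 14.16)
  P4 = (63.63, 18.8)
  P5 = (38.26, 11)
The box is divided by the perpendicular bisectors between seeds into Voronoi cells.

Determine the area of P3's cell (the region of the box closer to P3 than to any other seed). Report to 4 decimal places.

Area of P3's cell: 217.8543

1. box [0,74]×[0,22]: [(0, 0) (74, 0) (74, 22) (0, 22)]
2. ⊥bis P3·P0 via (31.215,16.51): [(26.6316, 0) (74, 0) (74, 22) (32.7391, 22)]  |A|=974.9223
3. ⊥bis P3·P1 via (26.235,13.205): [(27.0627, 1.5527) (27.173, 0) (74, 0) (74, 22) (32.7391, 22)]  |A|=974.502
4. ⊥bis P3·P2 via (23.76,7.68): [(27.0627, 1.5527) (27.173, 0) (74, 0) (74, 22) (32.7391, 22)]  |A|=974.502
5. ⊥bis P3·P4 via (51.655,16.48): [(27.0627, 1.5527) (27.173, 0) (54.8478, 0) (50.5856, 22) (32.7391, 22)]  |A|=506.269
6. ⊥bis P3·P5 via (38.97,12.58): [(31.1051, 16.1142) (53.6923, 5.9643) (50.5856, 22) (32.7391, 22)]  |A|=217.8543
7. canonical 4-gon: [(31.1051, 16.1142) (53.6923, 5.9643) (50.5856, 22) (32.7391, 22)]
8. shoelace: 217.8543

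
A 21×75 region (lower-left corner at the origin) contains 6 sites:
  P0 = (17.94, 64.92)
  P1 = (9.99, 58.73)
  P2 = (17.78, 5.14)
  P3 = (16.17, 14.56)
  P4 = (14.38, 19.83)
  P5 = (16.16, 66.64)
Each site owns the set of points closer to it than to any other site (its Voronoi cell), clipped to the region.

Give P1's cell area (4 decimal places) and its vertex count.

1. box [0,21]×[0,75]: [(0, 0) (21, 0) (21, 75) (0, 75)]
2. ⊥bis P1·P0 via (13.965,61.825): [(0, 0) (21, 0) (21, 52.7897) (3.7067, 75) (0, 75)]  |A|=1382.956
3. ⊥bis P1·P2 via (13.885,31.935): [(0, 29.9166) (21, 32.9693) (21, 52.7897) (3.7067, 75) (0, 75)]  |A|=722.6541
4. ⊥bis P1·P3 via (13.08,36.645): [(0, 34.8149) (21, 37.7531) (21, 52.7897) (3.7067, 75) (0, 75)]  |A|=620.9915
5. ⊥bis P1·P4 via (12.185,39.28): [(0, 37.9049) (21, 40.2748) (21, 52.7897) (3.7067, 75) (0, 75)]  |A|=562.0693
6. ⊥bis P1·P5 via (13.075,62.685): [(0, 72.8838) (0, 37.9049) (21, 40.2748) (21, 52.7897) (13.6363, 62.2472)]  |A|=524.0054
7. canonical 5-gon: [(0, 72.8838) (0, 37.9049) (21, 40.2748) (21, 52.7897) (13.6363, 62.2472)]
8. shoelace: 524.0054

Area of P1's cell: 524.0054 (5 vertices)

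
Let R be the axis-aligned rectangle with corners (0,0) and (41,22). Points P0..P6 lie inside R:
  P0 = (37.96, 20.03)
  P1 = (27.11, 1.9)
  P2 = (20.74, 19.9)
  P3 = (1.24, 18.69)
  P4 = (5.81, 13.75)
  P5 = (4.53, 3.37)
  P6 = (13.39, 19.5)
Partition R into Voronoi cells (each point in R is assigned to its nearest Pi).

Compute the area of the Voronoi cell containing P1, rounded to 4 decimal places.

1. box [0,41]×[0,22]: [(0, 0) (41, 0) (41, 22) (0, 22)]
2. ⊥bis P1·P0 via (32.535,10.965): [(0, 0) (41, 0) (41, 5.8991) (14.0959, 22) (0, 22)]  |A|=685.4093
3. ⊥bis P1·P2 via (23.925,10.9): [(0, 2.4332) (0, 0) (41, 0) (41, 5.8991) (29.4038, 12.8389)]  |A|=333.1734
4. ⊥bis P1·P3 via (14.175,10.295): [(11.7777, 6.6012) (7.4934, 0) (41, 0) (41, 5.8991) (29.4038, 12.8389)]  |A|=294.1119
5. ⊥bis P1·P4 via (16.46,7.825): [(16.7601, 8.3644) (12.1067, 0) (41, 0) (41, 5.8991) (29.4038, 12.8389)]  |A|=262.1504
6. ⊥bis P1·P5 via (15.82,2.635): [(16.7601, 8.3644) (16.1178, 7.21) (15.6485, 0) (41, 0) (41, 5.8991) (29.4038, 12.8389)]  |A|=249.3822
7. ⊥bis P1·P6 via (20.25,10.7): [(17.6645, 8.6845) (16.3819, 7.6847) (16.1178, 7.21) (15.6485, 0) (41, 0) (41, 5.8991) (29.4038, 12.8389)]  |A|=249.1353
8. canonical 7-gon: [(17.6645, 8.6845) (16.3819, 7.6847) (16.1178, 7.21) (15.6485, 0) (41, 0) (41, 5.8991) (29.4038, 12.8389)]
9. shoelace: 249.1353

Area of P1's cell: 249.1353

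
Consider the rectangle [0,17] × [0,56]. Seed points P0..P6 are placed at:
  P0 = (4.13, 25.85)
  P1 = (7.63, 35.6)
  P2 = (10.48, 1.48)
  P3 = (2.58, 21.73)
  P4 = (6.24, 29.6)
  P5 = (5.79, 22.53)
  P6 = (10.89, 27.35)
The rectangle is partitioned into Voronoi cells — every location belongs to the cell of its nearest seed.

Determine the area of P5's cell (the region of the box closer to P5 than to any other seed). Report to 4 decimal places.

1. box [0,17]×[0,56]: [(0, 0) (17, 0) (17, 56) (0, 56)]
2. ⊥bis P5·P0 via (4.96,24.19): [(0, 21.71) (0, 0) (17, 0) (17, 30.21)]  |A|=441.32
3. ⊥bis P5·P1 via (6.71,29.065): [(12.9524, 28.1862) (0, 21.71) (0, 0) (17, 0) (17, 27.6164)]  |A|=436.071
4. ⊥bis P5·P2 via (8.135,12.005): [(12.9524, 28.1862) (0, 21.71) (0, 10.1925) (17, 13.9801) (17, 27.6164)]  |A|=230.6035
5. ⊥bis P5·P3 via (4.185,22.13): [(12.9524, 28.1862) (3.8144, 23.6172) (6.7834, 11.7039) (17, 13.9801) (17, 27.6164)]  |A|=165.9874
6. ⊥bis P5·P4 via (6.015,26.065): [(8.4057, 25.9128) (3.8144, 23.6172) (6.7834, 11.7039) (17, 13.9801) (17, 25.3658)]  |A|=150.4201
7. ⊥bis P5·P6 via (8.34,24.94): [(7.7367, 25.5783) (3.8144, 23.6172) (6.7834, 11.7039) (17, 13.9801) (17, 15.7769)]  |A|=104.3875
8. canonical 5-gon: [(7.7367, 25.5783) (3.8144, 23.6172) (6.7834, 11.7039) (17, 13.9801) (17, 15.7769)]
9. shoelace: 104.3875

Area of P5's cell: 104.3875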